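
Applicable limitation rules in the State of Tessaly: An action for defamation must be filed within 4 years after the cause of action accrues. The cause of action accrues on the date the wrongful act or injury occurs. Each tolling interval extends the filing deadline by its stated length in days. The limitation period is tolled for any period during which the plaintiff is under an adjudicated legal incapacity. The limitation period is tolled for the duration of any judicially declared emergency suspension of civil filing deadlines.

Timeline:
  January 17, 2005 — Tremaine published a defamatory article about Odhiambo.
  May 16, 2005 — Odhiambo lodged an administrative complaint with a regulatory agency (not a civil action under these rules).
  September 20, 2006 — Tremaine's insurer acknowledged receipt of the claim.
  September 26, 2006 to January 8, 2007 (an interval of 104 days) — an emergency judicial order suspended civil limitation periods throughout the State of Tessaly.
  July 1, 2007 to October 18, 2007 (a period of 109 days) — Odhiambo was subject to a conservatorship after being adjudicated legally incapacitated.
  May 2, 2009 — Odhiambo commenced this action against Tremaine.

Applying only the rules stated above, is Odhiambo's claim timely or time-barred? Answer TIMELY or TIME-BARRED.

TIMELY

The limitation period began to run on January 17, 2005.
4 years from January 17, 2005 is January 17, 2009.
The period was tolled for 104 days by the emergency suspension of filing deadlines (September 26, 2006 to January 8, 2007), pushing the deadline to May 1, 2009.
The period was tolled for 109 days by the plaintiff's legal incapacity (July 1, 2007 to October 18, 2007), pushing the deadline to August 18, 2009.
None of the other events listed affects the running of the period under the stated rules.
The May 2, 2009 filing precedes the August 18, 2009 deadline; the claim is timely.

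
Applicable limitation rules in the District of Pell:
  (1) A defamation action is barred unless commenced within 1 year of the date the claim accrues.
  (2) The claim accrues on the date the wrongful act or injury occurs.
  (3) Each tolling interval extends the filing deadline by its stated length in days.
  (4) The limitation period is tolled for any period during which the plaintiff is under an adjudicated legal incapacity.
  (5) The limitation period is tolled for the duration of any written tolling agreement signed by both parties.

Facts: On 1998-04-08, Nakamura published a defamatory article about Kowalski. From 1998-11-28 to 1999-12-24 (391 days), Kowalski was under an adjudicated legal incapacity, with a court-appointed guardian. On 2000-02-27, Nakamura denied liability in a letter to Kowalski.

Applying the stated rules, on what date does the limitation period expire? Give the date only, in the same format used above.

The claim accrued on 1998-04-08, the date of the act.
The untolled deadline — 1 year after 1998-04-08 — is 1999-04-08.
Because the plaintiff's legal incapacity ran from 1998-11-28 to 1999-12-24, the deadline is extended by 391 days to 2000-05-03.
The other events in the timeline have no effect on the limitation period under the stated rules.

2000-05-03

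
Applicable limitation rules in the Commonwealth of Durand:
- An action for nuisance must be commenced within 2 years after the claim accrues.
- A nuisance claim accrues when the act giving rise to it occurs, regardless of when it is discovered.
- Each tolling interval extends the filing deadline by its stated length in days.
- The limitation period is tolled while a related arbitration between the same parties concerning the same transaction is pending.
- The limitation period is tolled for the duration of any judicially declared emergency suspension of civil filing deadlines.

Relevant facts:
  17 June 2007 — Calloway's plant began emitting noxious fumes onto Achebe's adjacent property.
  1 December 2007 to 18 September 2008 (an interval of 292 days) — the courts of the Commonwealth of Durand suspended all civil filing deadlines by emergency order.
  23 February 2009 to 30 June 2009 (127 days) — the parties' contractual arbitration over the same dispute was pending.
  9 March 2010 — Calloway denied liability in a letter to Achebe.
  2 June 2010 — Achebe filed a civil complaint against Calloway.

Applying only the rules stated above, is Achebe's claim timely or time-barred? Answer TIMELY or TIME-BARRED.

TIMELY

The limitation period began to run on 17 June 2007.
2 years from 17 June 2007 is 17 June 2009.
The period was tolled for 292 days by the emergency suspension of filing deadlines (1 December 2007 to 18 September 2008), pushing the deadline to 5 April 2010.
Because the pending related arbitration ran from 23 February 2009 to 30 June 2009, the deadline is extended by 127 days to 10 August 2010.
The other events in the timeline have no effect on the limitation period under the stated rules.
Achebe filed on 2 June 2010, before the 10 August 2010 deadline, so the action is timely.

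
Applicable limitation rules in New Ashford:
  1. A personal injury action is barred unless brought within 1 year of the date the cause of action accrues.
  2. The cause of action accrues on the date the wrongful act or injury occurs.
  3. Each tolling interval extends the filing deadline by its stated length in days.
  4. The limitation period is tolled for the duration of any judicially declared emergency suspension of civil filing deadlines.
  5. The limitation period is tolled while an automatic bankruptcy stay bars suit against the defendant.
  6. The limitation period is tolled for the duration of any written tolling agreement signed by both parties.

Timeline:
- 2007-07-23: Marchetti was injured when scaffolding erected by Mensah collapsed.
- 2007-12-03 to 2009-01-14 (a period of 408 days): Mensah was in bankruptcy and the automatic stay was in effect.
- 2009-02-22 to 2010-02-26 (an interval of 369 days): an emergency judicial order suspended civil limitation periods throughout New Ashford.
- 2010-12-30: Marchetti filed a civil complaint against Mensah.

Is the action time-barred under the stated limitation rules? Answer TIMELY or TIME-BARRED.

The cause of action accrued on 2007-07-23, the date of the act.
The untolled deadline — 1 year after 2007-07-23 — is 2008-07-23.
The period was tolled for 408 days by the automatic bankruptcy stay (2007-12-03 to 2009-01-14), pushing the deadline to 2009-09-04.
The emergency suspension of filing deadlines from 2009-02-22 to 2010-02-26 tolled the period for 369 days, extending the deadline to 2010-09-08.
Filing on 2010-12-30 missed the 2010-09-08 deadline — the action is time-barred.

TIME-BARRED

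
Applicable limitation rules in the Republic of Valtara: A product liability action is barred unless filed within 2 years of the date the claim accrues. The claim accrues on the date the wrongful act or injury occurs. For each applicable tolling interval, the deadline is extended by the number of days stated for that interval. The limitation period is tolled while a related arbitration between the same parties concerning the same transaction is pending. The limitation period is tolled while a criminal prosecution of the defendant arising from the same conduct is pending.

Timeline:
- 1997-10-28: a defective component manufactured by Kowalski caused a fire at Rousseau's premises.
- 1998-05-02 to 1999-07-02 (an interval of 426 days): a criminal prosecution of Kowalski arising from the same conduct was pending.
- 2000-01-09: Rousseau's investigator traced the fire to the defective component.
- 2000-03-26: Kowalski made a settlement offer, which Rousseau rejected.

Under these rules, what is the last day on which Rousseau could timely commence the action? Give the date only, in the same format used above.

2000-12-27

The claim accrued on 1997-10-28, when the wrongful act occurred; under the stated occurrence rule the 2000-01-09 discovery does not delay accrual.
Adding the 2 years base period to 1997-10-28 gives a deadline of 1999-10-28, before any tolling.
The pending criminal prosecution from 1998-05-02 to 1999-07-02 tolled the period for 426 days, extending the deadline to 2000-12-27.
None of the other events listed affects the running of the period under the stated rules.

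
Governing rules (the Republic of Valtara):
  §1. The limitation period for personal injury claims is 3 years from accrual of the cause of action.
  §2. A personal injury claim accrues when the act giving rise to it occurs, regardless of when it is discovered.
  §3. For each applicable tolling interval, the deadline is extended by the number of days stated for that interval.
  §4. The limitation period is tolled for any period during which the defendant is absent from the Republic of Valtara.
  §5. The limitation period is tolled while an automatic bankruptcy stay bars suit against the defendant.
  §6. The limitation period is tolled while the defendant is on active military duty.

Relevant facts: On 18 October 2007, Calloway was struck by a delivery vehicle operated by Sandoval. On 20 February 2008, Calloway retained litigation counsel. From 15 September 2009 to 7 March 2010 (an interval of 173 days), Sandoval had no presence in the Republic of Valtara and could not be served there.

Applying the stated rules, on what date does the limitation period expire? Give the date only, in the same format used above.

9 April 2011

The cause of action accrued on 18 October 2007, the date of the act.
3 years from 18 October 2007 is 18 October 2010.
The period was tolled for 173 days by the defendant's absence from the jurisdiction (15 September 2009 to 7 March 2010), pushing the deadline to 9 April 2011.
Nothing else in the chronology tolls or restarts the period.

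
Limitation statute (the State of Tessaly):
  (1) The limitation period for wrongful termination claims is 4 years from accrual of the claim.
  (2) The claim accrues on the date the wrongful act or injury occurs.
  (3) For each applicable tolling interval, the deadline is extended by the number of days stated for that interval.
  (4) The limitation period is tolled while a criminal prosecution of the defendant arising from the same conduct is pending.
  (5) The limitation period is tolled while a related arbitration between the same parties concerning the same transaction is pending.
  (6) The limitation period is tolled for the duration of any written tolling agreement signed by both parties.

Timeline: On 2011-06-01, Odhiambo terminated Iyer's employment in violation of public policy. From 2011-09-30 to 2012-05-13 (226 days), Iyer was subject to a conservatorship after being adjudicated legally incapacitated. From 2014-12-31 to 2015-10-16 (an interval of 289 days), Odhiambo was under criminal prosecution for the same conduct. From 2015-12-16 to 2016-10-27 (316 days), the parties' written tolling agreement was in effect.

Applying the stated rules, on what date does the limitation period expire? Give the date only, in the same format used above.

2017-01-26

The claim accrued on 2011-06-01, the date of the act.
Adding the 4 years base period to 2011-06-01 gives a deadline of 2015-06-01, before any tolling.
The period was tolled for 289 days by the pending criminal prosecution (2014-12-31 to 2015-10-16), pushing the deadline to 2016-03-16.
Because the written tolling agreement ran from 2015-12-16 to 2016-10-27, the deadline is extended by 316 days to 2017-01-26.
No stated provision tolls the period for the plaintiff's incapacity, so the interval from 2011-09-30 to 2012-05-13 has no effect on the deadline.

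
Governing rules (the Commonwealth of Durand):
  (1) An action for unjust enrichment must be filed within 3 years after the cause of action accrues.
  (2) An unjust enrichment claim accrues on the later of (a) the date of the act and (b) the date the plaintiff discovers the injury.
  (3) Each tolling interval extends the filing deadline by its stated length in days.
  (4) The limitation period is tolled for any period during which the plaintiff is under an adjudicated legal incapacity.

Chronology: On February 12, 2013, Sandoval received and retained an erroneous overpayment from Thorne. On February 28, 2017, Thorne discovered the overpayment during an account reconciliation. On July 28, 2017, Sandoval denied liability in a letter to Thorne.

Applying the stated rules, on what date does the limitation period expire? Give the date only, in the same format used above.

Taking the later of the act (February 12, 2013) and discovery (February 28, 2017), the claim accrued on February 28, 2017.
The untolled deadline — 3 years after February 28, 2017 — is February 28, 2020.
Nothing else in the chronology tolls or restarts the period.

February 28, 2020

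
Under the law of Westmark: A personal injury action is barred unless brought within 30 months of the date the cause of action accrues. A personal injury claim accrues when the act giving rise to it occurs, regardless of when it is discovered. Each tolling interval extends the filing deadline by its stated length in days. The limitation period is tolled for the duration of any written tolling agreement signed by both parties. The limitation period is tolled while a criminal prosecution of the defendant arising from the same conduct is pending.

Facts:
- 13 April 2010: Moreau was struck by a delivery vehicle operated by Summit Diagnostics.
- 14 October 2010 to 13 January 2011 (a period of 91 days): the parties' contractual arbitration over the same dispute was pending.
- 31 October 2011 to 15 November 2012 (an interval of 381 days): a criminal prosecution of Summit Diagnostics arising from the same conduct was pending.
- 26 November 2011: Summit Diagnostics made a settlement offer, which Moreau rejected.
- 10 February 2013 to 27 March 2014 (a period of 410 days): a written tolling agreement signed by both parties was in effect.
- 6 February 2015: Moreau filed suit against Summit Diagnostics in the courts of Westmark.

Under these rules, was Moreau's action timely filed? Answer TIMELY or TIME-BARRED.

The cause of action accrued on 13 April 2010, the date of the act.
The untolled deadline — 30 months after 13 April 2010 — is 13 October 2012.
Because the pending criminal prosecution ran from 31 October 2011 to 15 November 2012, the deadline is extended by 381 days to 29 October 2013.
The period was tolled for 410 days by the written tolling agreement (10 February 2013 to 27 March 2014), pushing the deadline to 13 December 2014.
No stated provision tolls the period for a pending arbitration, so the interval from 14 October 2010 to 13 January 2011 has no effect on the deadline.
The other events in the timeline have no effect on the limitation period under the stated rules.
The 6 February 2015 filing falls after the 13 December 2014 deadline; the claim is time-barred.

TIME-BARRED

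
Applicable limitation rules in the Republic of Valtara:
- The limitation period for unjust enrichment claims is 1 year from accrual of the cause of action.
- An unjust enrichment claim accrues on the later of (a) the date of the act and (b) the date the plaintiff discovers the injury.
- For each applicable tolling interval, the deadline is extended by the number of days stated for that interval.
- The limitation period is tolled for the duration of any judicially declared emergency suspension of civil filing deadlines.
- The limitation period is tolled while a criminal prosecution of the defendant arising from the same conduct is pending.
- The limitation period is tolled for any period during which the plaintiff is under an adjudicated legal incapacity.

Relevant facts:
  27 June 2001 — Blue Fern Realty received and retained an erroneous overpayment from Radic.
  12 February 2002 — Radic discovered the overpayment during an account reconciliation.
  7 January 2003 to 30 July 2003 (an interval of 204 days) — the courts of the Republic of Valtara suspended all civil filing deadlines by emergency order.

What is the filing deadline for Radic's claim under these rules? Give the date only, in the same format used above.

4 September 2003

The claim accrued on 12 February 2002 — the later of the 27 June 2001 act and the 12 February 2002 discovery.
Adding the 1 year base period to 12 February 2002 gives a deadline of 12 February 2003, before any tolling.
Because the emergency suspension of filing deadlines ran from 7 January 2003 to 30 July 2003, the deadline is extended by 204 days to 4 September 2003.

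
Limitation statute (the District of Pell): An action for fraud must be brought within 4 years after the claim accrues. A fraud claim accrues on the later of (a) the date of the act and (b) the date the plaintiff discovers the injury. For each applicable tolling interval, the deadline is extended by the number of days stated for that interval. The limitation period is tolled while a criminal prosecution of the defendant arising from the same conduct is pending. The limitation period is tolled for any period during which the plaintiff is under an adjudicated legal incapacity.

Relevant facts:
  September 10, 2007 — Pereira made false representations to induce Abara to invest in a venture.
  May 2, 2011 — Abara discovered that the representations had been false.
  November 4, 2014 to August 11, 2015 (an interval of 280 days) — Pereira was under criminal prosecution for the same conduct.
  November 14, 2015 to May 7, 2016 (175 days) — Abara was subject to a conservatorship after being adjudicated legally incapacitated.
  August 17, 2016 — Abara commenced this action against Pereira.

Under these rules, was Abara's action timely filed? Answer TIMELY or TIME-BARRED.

TIME-BARRED

The claim accrued on May 2, 2011 — the later of the September 10, 2007 act and the May 2, 2011 discovery.
The untolled deadline — 4 years after May 2, 2011 — is May 2, 2015.
The period was tolled for 280 days by the pending criminal prosecution (November 4, 2014 to August 11, 2015), pushing the deadline to February 6, 2016.
Because the plaintiff's legal incapacity ran from November 14, 2015 to May 7, 2016, the deadline is extended by 175 days to July 30, 2016.
Filing on August 17, 2016 missed the July 30, 2016 deadline — the action is time-barred.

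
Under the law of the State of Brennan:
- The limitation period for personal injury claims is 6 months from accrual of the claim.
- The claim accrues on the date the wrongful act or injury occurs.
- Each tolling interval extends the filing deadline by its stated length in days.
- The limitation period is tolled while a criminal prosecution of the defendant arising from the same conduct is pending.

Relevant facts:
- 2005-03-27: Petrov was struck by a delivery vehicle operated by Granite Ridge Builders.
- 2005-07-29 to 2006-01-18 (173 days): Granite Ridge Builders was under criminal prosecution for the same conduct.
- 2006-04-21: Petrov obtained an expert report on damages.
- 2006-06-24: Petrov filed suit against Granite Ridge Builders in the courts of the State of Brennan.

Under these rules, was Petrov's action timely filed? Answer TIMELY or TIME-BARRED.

TIME-BARRED

The limitation period began to run on 2005-03-27.
The untolled deadline — 6 months after 2005-03-27 — is 2005-09-27.
Because the pending criminal prosecution ran from 2005-07-29 to 2006-01-18, the deadline is extended by 173 days to 2006-03-19.
Nothing else in the chronology tolls or restarts the period.
Petrov filed on 2006-06-24, after the 2006-03-19 deadline, so the action is time-barred.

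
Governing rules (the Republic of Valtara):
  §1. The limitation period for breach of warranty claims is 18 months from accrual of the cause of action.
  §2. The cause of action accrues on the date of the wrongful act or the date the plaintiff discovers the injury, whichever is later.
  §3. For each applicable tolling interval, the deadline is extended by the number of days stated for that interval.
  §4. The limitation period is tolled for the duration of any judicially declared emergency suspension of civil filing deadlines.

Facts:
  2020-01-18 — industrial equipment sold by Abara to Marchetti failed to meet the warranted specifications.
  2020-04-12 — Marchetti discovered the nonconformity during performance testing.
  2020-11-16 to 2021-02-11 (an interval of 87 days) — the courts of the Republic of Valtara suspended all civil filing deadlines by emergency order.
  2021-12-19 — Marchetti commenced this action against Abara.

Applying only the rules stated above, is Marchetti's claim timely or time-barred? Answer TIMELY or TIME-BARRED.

TIMELY

Because discovery on 2020-04-12 post-dates the 2020-01-18 act, accrual under the later-of rule falls on 2020-04-12.
Adding the 18 months base period to 2020-04-12 gives a deadline of 2021-10-12, before any tolling.
The emergency suspension of filing deadlines from 2020-11-16 to 2021-02-11 tolled the period for 87 days, extending the deadline to 2022-01-07.
Marchetti filed on 2021-12-19, before the 2022-01-07 deadline, so the action is timely.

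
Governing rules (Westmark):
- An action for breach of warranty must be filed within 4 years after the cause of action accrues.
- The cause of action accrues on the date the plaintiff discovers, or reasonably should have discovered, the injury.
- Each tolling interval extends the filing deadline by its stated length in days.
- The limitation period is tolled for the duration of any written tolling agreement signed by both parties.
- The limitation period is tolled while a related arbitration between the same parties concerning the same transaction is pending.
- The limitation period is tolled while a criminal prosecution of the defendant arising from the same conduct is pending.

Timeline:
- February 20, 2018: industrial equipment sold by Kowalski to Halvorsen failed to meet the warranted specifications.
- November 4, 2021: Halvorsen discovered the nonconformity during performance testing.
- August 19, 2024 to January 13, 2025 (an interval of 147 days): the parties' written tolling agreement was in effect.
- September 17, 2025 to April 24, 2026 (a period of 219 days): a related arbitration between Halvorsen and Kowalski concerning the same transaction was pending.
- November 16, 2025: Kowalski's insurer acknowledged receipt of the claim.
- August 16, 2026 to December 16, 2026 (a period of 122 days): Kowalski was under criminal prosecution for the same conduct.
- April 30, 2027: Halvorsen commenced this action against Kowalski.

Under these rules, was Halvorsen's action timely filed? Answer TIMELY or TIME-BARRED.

TIME-BARRED

The claim did not accrue until Halvorsen discovered the injury on November 4, 2021; the February 20, 2018 act date does not start the clock under the stated rule.
The untolled deadline — 4 years after November 4, 2021 — is November 4, 2025.
The period was tolled for 147 days by the written tolling agreement (August 19, 2024 to January 13, 2025), pushing the deadline to March 31, 2026.
The period was tolled for 219 days by the pending related arbitration (September 17, 2025 to April 24, 2026), pushing the deadline to November 5, 2026.
The period was tolled for 122 days by the pending criminal prosecution (August 16, 2026 to December 16, 2026), pushing the deadline to March 7, 2027.
The other events in the timeline have no effect on the limitation period under the stated rules.
The April 30, 2027 filing falls after the March 7, 2027 deadline; the claim is time-barred.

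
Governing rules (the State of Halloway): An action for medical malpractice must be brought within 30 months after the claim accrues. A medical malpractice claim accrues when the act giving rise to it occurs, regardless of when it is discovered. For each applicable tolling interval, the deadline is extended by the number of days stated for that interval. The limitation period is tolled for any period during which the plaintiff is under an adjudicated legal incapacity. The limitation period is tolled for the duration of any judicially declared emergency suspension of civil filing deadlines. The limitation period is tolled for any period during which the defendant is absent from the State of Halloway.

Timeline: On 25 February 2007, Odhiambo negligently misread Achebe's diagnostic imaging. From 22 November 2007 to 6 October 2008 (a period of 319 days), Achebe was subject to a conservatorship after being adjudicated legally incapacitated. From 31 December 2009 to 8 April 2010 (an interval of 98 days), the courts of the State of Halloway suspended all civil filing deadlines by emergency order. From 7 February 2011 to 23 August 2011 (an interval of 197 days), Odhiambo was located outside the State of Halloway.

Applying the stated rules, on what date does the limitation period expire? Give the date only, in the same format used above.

16 October 2010

The claim accrued on 25 February 2007, the date of the act.
Adding the 30 months base period to 25 February 2007 gives a deadline of 25 August 2009, before any tolling.
The plaintiff's legal incapacity from 22 November 2007 to 6 October 2008 tolled the period for 319 days, extending the deadline to 10 July 2010.
The emergency suspension of filing deadlines from 31 December 2009 to 8 April 2010 tolled the period for 98 days, extending the deadline to 16 October 2010.
The defendant's absence from the jurisdiction from 7 February 2011 to 23 August 2011 began after the period had already run on 16 October 2010, so it has no tolling effect.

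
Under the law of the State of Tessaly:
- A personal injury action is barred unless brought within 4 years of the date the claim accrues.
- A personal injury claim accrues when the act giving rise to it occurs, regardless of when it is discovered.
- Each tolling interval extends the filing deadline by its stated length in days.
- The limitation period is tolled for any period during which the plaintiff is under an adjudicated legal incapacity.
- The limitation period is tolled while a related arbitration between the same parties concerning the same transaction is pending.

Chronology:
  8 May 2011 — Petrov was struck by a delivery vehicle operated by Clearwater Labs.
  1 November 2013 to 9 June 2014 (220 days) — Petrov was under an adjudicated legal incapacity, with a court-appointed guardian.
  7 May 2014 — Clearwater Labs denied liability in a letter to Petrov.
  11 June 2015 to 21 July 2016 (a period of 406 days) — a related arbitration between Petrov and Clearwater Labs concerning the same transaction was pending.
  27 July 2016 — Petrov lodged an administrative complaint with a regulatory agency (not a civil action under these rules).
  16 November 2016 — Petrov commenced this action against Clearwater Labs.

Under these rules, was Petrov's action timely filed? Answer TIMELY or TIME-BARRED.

TIMELY

The claim accrued on 8 May 2011, when the wrongful act occurred.
Adding the 4 years base period to 8 May 2011 gives a deadline of 8 May 2015, before any tolling.
The period was tolled for 220 days by the plaintiff's legal incapacity (1 November 2013 to 9 June 2014), pushing the deadline to 14 December 2015.
Because the pending related arbitration ran from 11 June 2015 to 21 July 2016, the deadline is extended by 406 days to 23 January 2017.
The other events in the timeline have no effect on the limitation period under the stated rules.
Petrov filed on 16 November 2016, before the 23 January 2017 deadline, so the action is timely.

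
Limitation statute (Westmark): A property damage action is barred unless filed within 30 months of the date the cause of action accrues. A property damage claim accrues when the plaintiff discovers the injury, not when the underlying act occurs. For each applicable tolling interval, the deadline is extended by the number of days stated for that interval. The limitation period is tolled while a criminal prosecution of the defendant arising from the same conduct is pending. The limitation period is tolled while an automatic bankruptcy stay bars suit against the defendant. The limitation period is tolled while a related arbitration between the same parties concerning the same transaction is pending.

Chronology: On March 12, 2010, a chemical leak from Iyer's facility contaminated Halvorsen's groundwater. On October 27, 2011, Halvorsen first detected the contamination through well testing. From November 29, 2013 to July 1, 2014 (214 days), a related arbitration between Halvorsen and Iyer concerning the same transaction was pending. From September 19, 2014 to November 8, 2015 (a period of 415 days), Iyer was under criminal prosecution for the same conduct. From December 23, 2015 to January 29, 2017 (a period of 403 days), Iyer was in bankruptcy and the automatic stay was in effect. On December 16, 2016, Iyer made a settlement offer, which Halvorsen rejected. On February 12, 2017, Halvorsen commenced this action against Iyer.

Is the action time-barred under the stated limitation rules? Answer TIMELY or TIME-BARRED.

Under the discovery rule, the claim accrued on October 27, 2011, when Halvorsen discovered the injury — not on the March 12, 2010 date of the underlying act.
The untolled deadline — 30 months after October 27, 2011 — is April 27, 2014.
The pending related arbitration from November 29, 2013 to July 1, 2014 tolled the period for 214 days, extending the deadline to November 27, 2014.
The pending criminal prosecution from September 19, 2014 to November 8, 2015 tolled the period for 415 days, extending the deadline to January 16, 2016.
Because the automatic bankruptcy stay ran from December 23, 2015 to January 29, 2017, the deadline is extended by 403 days to February 22, 2017.
The other events in the timeline have no effect on the limitation period under the stated rules.
The February 12, 2017 filing precedes the February 22, 2017 deadline; the claim is timely.

TIMELY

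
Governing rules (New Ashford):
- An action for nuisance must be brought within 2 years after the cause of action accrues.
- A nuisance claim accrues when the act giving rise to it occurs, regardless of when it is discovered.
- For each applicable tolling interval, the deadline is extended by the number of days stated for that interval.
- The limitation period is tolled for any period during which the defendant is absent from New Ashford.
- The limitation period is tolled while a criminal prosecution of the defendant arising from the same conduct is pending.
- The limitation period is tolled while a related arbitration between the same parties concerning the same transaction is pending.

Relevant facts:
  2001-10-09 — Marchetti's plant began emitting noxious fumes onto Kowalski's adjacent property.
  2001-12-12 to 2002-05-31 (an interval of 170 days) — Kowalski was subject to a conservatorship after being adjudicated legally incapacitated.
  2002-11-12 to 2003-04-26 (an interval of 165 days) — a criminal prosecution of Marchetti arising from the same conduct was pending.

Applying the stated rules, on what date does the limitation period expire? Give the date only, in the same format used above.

2004-03-22

The claim accrued on 2001-10-09, when the wrongful act occurred.
2 years from 2001-10-09 is 2003-10-09.
The pending criminal prosecution from 2002-11-12 to 2003-04-26 tolled the period for 165 days, extending the deadline to 2004-03-22.
The plaintiff's legal incapacity from 2001-12-12 to 2002-05-31 does not toll the period, because no stated rule makes the plaintiff's incapacity a tolling event.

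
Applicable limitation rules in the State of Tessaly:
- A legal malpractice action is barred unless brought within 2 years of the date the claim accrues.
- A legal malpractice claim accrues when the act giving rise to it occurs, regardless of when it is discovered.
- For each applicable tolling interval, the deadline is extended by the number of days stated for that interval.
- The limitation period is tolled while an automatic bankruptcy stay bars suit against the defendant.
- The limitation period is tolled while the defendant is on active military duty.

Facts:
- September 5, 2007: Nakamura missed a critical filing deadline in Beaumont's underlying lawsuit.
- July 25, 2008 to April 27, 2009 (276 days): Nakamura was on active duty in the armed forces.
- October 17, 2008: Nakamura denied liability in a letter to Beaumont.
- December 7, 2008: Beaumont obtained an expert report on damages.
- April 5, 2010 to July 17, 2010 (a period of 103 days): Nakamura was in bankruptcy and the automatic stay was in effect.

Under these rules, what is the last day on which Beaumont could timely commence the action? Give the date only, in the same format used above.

The claim accrued on September 5, 2007, the date of the act.
Adding the 2 years base period to September 5, 2007 gives a deadline of September 5, 2009, before any tolling.
Because the defendant's active military service ran from July 25, 2008 to April 27, 2009, the deadline is extended by 276 days to June 8, 2010.
The automatic bankruptcy stay from April 5, 2010 to July 17, 2010 tolled the period for 103 days, extending the deadline to September 19, 2010.
Nothing else in the chronology tolls or restarts the period.

September 19, 2010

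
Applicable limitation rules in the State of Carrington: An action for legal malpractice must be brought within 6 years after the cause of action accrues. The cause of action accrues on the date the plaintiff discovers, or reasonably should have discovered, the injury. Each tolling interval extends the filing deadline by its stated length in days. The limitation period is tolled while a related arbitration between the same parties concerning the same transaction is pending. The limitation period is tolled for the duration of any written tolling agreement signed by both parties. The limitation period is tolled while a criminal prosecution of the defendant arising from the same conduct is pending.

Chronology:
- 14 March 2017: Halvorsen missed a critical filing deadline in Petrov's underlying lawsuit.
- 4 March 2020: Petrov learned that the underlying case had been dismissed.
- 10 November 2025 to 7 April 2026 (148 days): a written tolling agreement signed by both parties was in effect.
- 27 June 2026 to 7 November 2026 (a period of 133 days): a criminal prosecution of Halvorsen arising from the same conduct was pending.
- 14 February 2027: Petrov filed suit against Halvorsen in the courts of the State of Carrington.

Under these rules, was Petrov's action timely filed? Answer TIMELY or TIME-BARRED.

Under the discovery rule, the claim accrued on 4 March 2020, when Petrov discovered the injury — not on the 14 March 2017 date of the underlying act.
6 years from 4 March 2020 is 4 March 2026.
The written tolling agreement from 10 November 2025 to 7 April 2026 tolled the period for 148 days, extending the deadline to 30 July 2026.
The pending criminal prosecution from 27 June 2026 to 7 November 2026 tolled the period for 133 days, extending the deadline to 10 December 2026.
Petrov filed on 14 February 2027, after the 10 December 2026 deadline, so the action is time-barred.

TIME-BARRED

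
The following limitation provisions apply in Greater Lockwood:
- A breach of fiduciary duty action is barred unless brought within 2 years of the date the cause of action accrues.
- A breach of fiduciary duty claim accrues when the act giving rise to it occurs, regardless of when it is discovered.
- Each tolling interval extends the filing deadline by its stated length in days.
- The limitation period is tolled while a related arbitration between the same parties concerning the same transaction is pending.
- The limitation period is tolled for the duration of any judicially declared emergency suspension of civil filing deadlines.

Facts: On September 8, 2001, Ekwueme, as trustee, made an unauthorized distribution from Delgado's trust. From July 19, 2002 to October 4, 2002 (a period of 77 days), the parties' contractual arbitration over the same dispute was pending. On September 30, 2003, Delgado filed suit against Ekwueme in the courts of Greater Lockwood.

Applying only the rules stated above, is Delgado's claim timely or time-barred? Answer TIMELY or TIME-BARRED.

TIMELY

The cause of action accrued on September 8, 2001, the date of the act.
Adding the 2 years base period to September 8, 2001 gives a deadline of September 8, 2003, before any tolling.
Because the pending related arbitration ran from July 19, 2002 to October 4, 2002, the deadline is extended by 77 days to November 24, 2003.
Filing on September 30, 2003 beat the November 24, 2003 deadline — the action is timely.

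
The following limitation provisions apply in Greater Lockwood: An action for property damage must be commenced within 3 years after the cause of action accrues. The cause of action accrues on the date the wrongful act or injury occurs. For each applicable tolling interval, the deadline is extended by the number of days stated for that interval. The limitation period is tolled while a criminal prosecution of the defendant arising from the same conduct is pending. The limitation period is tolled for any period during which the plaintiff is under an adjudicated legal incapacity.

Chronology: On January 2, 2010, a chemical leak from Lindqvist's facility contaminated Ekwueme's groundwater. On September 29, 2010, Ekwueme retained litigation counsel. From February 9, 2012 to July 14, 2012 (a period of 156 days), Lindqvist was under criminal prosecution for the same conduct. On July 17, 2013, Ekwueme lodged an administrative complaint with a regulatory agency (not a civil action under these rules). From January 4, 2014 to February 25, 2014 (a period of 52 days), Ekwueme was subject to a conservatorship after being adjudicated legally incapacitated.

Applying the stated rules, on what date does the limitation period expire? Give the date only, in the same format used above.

June 7, 2013

The claim accrued on January 2, 2010, when the wrongful act occurred.
The untolled deadline — 3 years after January 2, 2010 — is January 2, 2013.
The period was tolled for 156 days by the pending criminal prosecution (February 9, 2012 to July 14, 2012), pushing the deadline to June 7, 2013.
By the time the plaintiff's legal incapacity began on January 4, 2014, the limitation period had already expired on June 7, 2013; that interval cannot revive it.
The other events in the timeline have no effect on the limitation period under the stated rules.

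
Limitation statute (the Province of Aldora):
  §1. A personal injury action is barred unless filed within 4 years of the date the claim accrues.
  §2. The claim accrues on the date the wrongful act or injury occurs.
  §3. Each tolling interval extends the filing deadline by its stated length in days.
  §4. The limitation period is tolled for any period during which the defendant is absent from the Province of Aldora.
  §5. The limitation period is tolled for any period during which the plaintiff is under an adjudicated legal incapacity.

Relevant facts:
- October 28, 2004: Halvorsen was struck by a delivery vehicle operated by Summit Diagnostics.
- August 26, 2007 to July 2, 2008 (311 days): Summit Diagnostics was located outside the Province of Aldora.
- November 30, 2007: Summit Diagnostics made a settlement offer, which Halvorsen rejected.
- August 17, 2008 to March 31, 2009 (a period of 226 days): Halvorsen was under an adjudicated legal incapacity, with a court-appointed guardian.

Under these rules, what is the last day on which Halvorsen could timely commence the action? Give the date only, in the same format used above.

April 18, 2010

The limitation period began to run on October 28, 2004.
4 years from October 28, 2004 is October 28, 2008.
The defendant's absence from the jurisdiction from August 26, 2007 to July 2, 2008 tolled the period for 311 days, extending the deadline to September 4, 2009.
The plaintiff's legal incapacity from August 17, 2008 to March 31, 2009 tolled the period for 226 days, extending the deadline to April 18, 2010.
The other events in the timeline have no effect on the limitation period under the stated rules.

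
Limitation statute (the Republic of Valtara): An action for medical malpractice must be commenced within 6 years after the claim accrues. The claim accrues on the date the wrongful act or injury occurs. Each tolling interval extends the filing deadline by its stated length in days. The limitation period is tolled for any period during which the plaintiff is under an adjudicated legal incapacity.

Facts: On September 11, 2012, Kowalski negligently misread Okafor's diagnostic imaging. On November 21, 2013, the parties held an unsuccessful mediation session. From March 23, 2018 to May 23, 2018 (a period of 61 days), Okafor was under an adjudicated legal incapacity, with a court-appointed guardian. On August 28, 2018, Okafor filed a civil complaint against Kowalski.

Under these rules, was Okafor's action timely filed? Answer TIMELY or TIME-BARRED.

TIMELY

The limitation period began to run on September 11, 2012.
Adding the 6 years base period to September 11, 2012 gives a deadline of September 11, 2018, before any tolling.
Because the plaintiff's legal incapacity ran from March 23, 2018 to May 23, 2018, the deadline is extended by 61 days to November 11, 2018.
The other events in the timeline have no effect on the limitation period under the stated rules.
The August 28, 2018 filing precedes the November 11, 2018 deadline; the claim is timely.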